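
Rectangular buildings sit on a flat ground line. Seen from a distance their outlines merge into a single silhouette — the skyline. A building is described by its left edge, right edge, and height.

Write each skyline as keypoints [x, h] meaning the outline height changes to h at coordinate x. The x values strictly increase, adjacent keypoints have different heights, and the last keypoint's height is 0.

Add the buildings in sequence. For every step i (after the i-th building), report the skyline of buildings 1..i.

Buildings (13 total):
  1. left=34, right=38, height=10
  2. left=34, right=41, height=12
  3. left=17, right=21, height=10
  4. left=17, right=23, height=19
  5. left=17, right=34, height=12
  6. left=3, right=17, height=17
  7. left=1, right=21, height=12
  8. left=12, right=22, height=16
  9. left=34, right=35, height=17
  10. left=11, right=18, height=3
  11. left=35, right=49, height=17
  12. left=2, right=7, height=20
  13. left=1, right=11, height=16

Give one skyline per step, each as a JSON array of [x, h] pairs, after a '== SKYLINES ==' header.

== SKYLINES ==
[[34,10],[38,0]]
[[34,12],[41,0]]
[[17,10],[21,0],[34,12],[41,0]]
[[17,19],[23,0],[34,12],[41,0]]
[[17,19],[23,12],[41,0]]
[[3,17],[17,19],[23,12],[41,0]]
[[1,12],[3,17],[17,19],[23,12],[41,0]]
[[1,12],[3,17],[17,19],[23,12],[41,0]]
[[1,12],[3,17],[17,19],[23,12],[34,17],[35,12],[41,0]]
[[1,12],[3,17],[17,19],[23,12],[34,17],[35,12],[41,0]]
[[1,12],[3,17],[17,19],[23,12],[34,17],[49,0]]
[[1,12],[2,20],[7,17],[17,19],[23,12],[34,17],[49,0]]
[[1,16],[2,20],[7,17],[17,19],[23,12],[34,17],[49,0]]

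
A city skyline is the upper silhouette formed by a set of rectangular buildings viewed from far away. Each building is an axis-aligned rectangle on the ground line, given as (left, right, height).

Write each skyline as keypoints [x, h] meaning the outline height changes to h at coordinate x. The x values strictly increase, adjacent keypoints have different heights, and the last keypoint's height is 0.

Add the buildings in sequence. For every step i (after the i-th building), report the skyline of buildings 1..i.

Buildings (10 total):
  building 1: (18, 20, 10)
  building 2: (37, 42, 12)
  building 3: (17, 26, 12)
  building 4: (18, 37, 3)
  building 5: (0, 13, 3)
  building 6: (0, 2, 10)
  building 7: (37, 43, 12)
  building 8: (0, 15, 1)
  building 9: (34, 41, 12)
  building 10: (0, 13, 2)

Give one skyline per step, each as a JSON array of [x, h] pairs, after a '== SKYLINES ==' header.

== SKYLINES ==
[[18,10],[20,0]]
[[18,10],[20,0],[37,12],[42,0]]
[[17,12],[26,0],[37,12],[42,0]]
[[17,12],[26,3],[37,12],[42,0]]
[[0,3],[13,0],[17,12],[26,3],[37,12],[42,0]]
[[0,10],[2,3],[13,0],[17,12],[26,3],[37,12],[42,0]]
[[0,10],[2,3],[13,0],[17,12],[26,3],[37,12],[43,0]]
[[0,10],[2,3],[13,1],[15,0],[17,12],[26,3],[37,12],[43,0]]
[[0,10],[2,3],[13,1],[15,0],[17,12],[26,3],[34,12],[43,0]]
[[0,10],[2,3],[13,1],[15,0],[17,12],[26,3],[34,12],[43,0]]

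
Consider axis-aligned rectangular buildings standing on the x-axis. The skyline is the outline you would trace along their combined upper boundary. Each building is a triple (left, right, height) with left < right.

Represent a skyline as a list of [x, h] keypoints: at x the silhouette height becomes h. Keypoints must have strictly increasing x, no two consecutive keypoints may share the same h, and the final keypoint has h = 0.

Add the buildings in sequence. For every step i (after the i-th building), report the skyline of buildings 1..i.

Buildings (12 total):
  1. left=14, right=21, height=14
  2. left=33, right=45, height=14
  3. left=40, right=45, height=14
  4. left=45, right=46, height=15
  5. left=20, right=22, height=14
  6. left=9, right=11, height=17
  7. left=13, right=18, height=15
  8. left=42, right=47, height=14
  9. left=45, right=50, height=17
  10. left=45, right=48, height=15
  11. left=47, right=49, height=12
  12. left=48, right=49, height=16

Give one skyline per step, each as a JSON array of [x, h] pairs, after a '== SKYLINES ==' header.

== SKYLINES ==
[[14,14],[21,0]]
[[14,14],[21,0],[33,14],[45,0]]
[[14,14],[21,0],[33,14],[45,0]]
[[14,14],[21,0],[33,14],[45,15],[46,0]]
[[14,14],[22,0],[33,14],[45,15],[46,0]]
[[9,17],[11,0],[14,14],[22,0],[33,14],[45,15],[46,0]]
[[9,17],[11,0],[13,15],[18,14],[22,0],[33,14],[45,15],[46,0]]
[[9,17],[11,0],[13,15],[18,14],[22,0],[33,14],[45,15],[46,14],[47,0]]
[[9,17],[11,0],[13,15],[18,14],[22,0],[33,14],[45,17],[50,0]]
[[9,17],[11,0],[13,15],[18,14],[22,0],[33,14],[45,17],[50,0]]
[[9,17],[11,0],[13,15],[18,14],[22,0],[33,14],[45,17],[50,0]]
[[9,17],[11,0],[13,15],[18,14],[22,0],[33,14],[45,17],[50,0]]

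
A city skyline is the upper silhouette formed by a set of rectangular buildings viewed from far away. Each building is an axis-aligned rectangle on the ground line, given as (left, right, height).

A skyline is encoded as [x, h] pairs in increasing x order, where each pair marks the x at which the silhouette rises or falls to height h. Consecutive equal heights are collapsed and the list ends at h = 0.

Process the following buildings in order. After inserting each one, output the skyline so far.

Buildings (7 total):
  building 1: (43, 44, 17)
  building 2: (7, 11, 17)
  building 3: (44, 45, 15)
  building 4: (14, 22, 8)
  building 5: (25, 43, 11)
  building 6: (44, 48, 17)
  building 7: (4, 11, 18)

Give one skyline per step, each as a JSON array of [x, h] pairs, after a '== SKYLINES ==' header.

== SKYLINES ==
[[43,17],[44,0]]
[[7,17],[11,0],[43,17],[44,0]]
[[7,17],[11,0],[43,17],[44,15],[45,0]]
[[7,17],[11,0],[14,8],[22,0],[43,17],[44,15],[45,0]]
[[7,17],[11,0],[14,8],[22,0],[25,11],[43,17],[44,15],[45,0]]
[[7,17],[11,0],[14,8],[22,0],[25,11],[43,17],[48,0]]
[[4,18],[11,0],[14,8],[22,0],[25,11],[43,17],[48,0]]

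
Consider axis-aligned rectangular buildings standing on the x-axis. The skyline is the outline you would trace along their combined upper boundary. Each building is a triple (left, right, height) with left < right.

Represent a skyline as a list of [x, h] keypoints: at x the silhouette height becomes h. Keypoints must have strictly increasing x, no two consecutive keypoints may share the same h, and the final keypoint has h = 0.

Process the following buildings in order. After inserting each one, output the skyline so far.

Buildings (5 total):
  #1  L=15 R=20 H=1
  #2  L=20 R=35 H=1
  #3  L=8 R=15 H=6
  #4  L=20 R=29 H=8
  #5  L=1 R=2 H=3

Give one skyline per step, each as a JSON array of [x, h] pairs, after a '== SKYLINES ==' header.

== SKYLINES ==
[[15,1],[20,0]]
[[15,1],[35,0]]
[[8,6],[15,1],[35,0]]
[[8,6],[15,1],[20,8],[29,1],[35,0]]
[[1,3],[2,0],[8,6],[15,1],[20,8],[29,1],[35,0]]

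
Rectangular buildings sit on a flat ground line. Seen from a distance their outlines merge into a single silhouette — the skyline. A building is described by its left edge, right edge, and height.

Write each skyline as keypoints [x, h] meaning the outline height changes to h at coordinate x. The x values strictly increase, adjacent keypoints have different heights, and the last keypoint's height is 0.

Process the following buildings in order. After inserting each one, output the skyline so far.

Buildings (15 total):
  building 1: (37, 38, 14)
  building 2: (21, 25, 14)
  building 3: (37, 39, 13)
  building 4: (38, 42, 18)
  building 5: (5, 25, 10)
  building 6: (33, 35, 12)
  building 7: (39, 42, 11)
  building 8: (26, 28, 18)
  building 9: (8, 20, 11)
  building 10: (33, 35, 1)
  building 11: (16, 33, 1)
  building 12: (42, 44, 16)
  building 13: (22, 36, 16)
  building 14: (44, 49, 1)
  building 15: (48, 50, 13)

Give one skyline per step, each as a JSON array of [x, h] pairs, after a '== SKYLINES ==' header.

== SKYLINES ==
[[37,14],[38,0]]
[[21,14],[25,0],[37,14],[38,0]]
[[21,14],[25,0],[37,14],[38,13],[39,0]]
[[21,14],[25,0],[37,14],[38,18],[42,0]]
[[5,10],[21,14],[25,0],[37,14],[38,18],[42,0]]
[[5,10],[21,14],[25,0],[33,12],[35,0],[37,14],[38,18],[42,0]]
[[5,10],[21,14],[25,0],[33,12],[35,0],[37,14],[38,18],[42,0]]
[[5,10],[21,14],[25,0],[26,18],[28,0],[33,12],[35,0],[37,14],[38,18],[42,0]]
[[5,10],[8,11],[20,10],[21,14],[25,0],[26,18],[28,0],[33,12],[35,0],[37,14],[38,18],[42,0]]
[[5,10],[8,11],[20,10],[21,14],[25,0],[26,18],[28,0],[33,12],[35,0],[37,14],[38,18],[42,0]]
[[5,10],[8,11],[20,10],[21,14],[25,1],[26,18],[28,1],[33,12],[35,0],[37,14],[38,18],[42,0]]
[[5,10],[8,11],[20,10],[21,14],[25,1],[26,18],[28,1],[33,12],[35,0],[37,14],[38,18],[42,16],[44,0]]
[[5,10],[8,11],[20,10],[21,14],[22,16],[26,18],[28,16],[36,0],[37,14],[38,18],[42,16],[44,0]]
[[5,10],[8,11],[20,10],[21,14],[22,16],[26,18],[28,16],[36,0],[37,14],[38,18],[42,16],[44,1],[49,0]]
[[5,10],[8,11],[20,10],[21,14],[22,16],[26,18],[28,16],[36,0],[37,14],[38,18],[42,16],[44,1],[48,13],[50,0]]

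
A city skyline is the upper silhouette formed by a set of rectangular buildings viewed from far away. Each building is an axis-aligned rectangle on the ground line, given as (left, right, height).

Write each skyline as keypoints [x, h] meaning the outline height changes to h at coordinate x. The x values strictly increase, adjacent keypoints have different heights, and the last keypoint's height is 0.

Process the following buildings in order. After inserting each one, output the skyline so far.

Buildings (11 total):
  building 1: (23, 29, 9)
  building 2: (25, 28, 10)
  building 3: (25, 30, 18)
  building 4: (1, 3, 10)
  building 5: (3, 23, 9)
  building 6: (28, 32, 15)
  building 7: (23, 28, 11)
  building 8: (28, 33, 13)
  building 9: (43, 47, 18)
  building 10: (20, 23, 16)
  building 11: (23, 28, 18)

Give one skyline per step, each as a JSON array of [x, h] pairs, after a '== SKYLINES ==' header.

== SKYLINES ==
[[23,9],[29,0]]
[[23,9],[25,10],[28,9],[29,0]]
[[23,9],[25,18],[30,0]]
[[1,10],[3,0],[23,9],[25,18],[30,0]]
[[1,10],[3,9],[25,18],[30,0]]
[[1,10],[3,9],[25,18],[30,15],[32,0]]
[[1,10],[3,9],[23,11],[25,18],[30,15],[32,0]]
[[1,10],[3,9],[23,11],[25,18],[30,15],[32,13],[33,0]]
[[1,10],[3,9],[23,11],[25,18],[30,15],[32,13],[33,0],[43,18],[47,0]]
[[1,10],[3,9],[20,16],[23,11],[25,18],[30,15],[32,13],[33,0],[43,18],[47,0]]
[[1,10],[3,9],[20,16],[23,18],[30,15],[32,13],[33,0],[43,18],[47,0]]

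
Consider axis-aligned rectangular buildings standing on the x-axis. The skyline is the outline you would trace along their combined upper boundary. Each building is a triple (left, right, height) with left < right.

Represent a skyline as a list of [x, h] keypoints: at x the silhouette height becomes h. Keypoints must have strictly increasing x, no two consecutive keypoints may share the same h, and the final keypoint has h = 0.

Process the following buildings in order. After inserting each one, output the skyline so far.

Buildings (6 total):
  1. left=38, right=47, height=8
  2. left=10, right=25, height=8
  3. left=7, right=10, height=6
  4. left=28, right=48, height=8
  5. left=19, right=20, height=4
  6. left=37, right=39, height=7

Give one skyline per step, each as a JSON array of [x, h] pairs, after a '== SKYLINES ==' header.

== SKYLINES ==
[[38,8],[47,0]]
[[10,8],[25,0],[38,8],[47,0]]
[[7,6],[10,8],[25,0],[38,8],[47,0]]
[[7,6],[10,8],[25,0],[28,8],[48,0]]
[[7,6],[10,8],[25,0],[28,8],[48,0]]
[[7,6],[10,8],[25,0],[28,8],[48,0]]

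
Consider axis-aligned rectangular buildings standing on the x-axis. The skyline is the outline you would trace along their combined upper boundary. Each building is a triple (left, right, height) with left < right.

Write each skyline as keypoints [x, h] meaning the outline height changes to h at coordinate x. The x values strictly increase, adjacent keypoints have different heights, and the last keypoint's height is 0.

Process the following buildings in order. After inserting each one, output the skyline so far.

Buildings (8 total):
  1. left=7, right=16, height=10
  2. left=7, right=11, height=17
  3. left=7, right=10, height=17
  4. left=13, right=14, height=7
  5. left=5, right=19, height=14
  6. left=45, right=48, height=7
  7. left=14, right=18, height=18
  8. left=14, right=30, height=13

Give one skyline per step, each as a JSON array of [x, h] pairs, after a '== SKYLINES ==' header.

== SKYLINES ==
[[7,10],[16,0]]
[[7,17],[11,10],[16,0]]
[[7,17],[11,10],[16,0]]
[[7,17],[11,10],[16,0]]
[[5,14],[7,17],[11,14],[19,0]]
[[5,14],[7,17],[11,14],[19,0],[45,7],[48,0]]
[[5,14],[7,17],[11,14],[14,18],[18,14],[19,0],[45,7],[48,0]]
[[5,14],[7,17],[11,14],[14,18],[18,14],[19,13],[30,0],[45,7],[48,0]]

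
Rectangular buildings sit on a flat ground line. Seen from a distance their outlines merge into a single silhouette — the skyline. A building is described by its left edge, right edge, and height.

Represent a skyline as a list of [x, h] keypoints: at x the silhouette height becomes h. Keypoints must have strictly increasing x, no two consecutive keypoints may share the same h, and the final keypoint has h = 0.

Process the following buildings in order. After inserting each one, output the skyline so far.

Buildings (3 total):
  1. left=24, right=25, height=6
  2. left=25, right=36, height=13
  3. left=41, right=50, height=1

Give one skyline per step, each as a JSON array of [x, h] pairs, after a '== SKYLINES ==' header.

== SKYLINES ==
[[24,6],[25,0]]
[[24,6],[25,13],[36,0]]
[[24,6],[25,13],[36,0],[41,1],[50,0]]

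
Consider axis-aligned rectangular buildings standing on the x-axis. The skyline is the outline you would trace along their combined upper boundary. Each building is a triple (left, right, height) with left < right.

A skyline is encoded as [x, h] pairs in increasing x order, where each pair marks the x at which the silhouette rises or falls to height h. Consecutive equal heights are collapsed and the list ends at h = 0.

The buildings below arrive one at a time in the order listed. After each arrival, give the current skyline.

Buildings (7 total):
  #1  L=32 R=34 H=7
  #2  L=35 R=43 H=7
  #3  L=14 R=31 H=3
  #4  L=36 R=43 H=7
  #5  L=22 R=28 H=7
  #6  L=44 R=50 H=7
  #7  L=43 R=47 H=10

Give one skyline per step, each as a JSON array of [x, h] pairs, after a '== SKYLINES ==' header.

== SKYLINES ==
[[32,7],[34,0]]
[[32,7],[34,0],[35,7],[43,0]]
[[14,3],[31,0],[32,7],[34,0],[35,7],[43,0]]
[[14,3],[31,0],[32,7],[34,0],[35,7],[43,0]]
[[14,3],[22,7],[28,3],[31,0],[32,7],[34,0],[35,7],[43,0]]
[[14,3],[22,7],[28,3],[31,0],[32,7],[34,0],[35,7],[43,0],[44,7],[50,0]]
[[14,3],[22,7],[28,3],[31,0],[32,7],[34,0],[35,7],[43,10],[47,7],[50,0]]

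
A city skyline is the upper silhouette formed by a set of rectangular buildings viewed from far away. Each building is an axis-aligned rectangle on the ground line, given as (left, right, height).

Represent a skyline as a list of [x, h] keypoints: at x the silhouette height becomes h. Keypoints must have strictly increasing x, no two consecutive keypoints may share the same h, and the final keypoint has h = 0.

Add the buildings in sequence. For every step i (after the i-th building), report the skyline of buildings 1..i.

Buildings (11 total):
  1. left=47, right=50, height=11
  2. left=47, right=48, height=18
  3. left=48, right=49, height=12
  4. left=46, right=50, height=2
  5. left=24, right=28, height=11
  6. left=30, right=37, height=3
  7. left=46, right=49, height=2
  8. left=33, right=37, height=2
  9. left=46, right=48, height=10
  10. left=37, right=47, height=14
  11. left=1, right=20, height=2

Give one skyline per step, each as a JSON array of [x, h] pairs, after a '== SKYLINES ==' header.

== SKYLINES ==
[[47,11],[50,0]]
[[47,18],[48,11],[50,0]]
[[47,18],[48,12],[49,11],[50,0]]
[[46,2],[47,18],[48,12],[49,11],[50,0]]
[[24,11],[28,0],[46,2],[47,18],[48,12],[49,11],[50,0]]
[[24,11],[28,0],[30,3],[37,0],[46,2],[47,18],[48,12],[49,11],[50,0]]
[[24,11],[28,0],[30,3],[37,0],[46,2],[47,18],[48,12],[49,11],[50,0]]
[[24,11],[28,0],[30,3],[37,0],[46,2],[47,18],[48,12],[49,11],[50,0]]
[[24,11],[28,0],[30,3],[37,0],[46,10],[47,18],[48,12],[49,11],[50,0]]
[[24,11],[28,0],[30,3],[37,14],[47,18],[48,12],[49,11],[50,0]]
[[1,2],[20,0],[24,11],[28,0],[30,3],[37,14],[47,18],[48,12],[49,11],[50,0]]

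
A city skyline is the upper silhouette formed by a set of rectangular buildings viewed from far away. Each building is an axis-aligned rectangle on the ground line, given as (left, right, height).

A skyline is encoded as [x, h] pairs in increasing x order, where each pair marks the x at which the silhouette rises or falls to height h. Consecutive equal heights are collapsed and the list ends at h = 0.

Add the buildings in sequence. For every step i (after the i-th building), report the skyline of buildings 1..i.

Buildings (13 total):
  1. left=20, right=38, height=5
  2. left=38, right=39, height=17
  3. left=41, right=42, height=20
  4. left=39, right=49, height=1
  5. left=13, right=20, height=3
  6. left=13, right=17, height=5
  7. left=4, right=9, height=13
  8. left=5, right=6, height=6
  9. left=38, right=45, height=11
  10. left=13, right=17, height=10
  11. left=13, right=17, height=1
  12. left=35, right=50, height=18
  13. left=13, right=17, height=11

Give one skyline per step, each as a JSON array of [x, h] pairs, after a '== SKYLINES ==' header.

== SKYLINES ==
[[20,5],[38,0]]
[[20,5],[38,17],[39,0]]
[[20,5],[38,17],[39,0],[41,20],[42,0]]
[[20,5],[38,17],[39,1],[41,20],[42,1],[49,0]]
[[13,3],[20,5],[38,17],[39,1],[41,20],[42,1],[49,0]]
[[13,5],[17,3],[20,5],[38,17],[39,1],[41,20],[42,1],[49,0]]
[[4,13],[9,0],[13,5],[17,3],[20,5],[38,17],[39,1],[41,20],[42,1],[49,0]]
[[4,13],[9,0],[13,5],[17,3],[20,5],[38,17],[39,1],[41,20],[42,1],[49,0]]
[[4,13],[9,0],[13,5],[17,3],[20,5],[38,17],[39,11],[41,20],[42,11],[45,1],[49,0]]
[[4,13],[9,0],[13,10],[17,3],[20,5],[38,17],[39,11],[41,20],[42,11],[45,1],[49,0]]
[[4,13],[9,0],[13,10],[17,3],[20,5],[38,17],[39,11],[41,20],[42,11],[45,1],[49,0]]
[[4,13],[9,0],[13,10],[17,3],[20,5],[35,18],[41,20],[42,18],[50,0]]
[[4,13],[9,0],[13,11],[17,3],[20,5],[35,18],[41,20],[42,18],[50,0]]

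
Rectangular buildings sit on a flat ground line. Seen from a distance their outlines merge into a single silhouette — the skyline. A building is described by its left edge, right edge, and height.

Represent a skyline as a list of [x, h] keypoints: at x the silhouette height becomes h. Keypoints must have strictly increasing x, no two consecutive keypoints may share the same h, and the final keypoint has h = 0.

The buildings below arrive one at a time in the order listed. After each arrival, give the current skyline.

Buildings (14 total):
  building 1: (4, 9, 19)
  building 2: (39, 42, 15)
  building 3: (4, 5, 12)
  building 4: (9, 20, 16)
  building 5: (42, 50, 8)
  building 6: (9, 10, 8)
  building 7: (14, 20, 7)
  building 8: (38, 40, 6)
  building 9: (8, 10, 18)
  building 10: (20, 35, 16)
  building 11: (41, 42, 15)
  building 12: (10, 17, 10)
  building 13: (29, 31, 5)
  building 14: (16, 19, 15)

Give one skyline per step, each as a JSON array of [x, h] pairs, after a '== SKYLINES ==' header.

== SKYLINES ==
[[4,19],[9,0]]
[[4,19],[9,0],[39,15],[42,0]]
[[4,19],[9,0],[39,15],[42,0]]
[[4,19],[9,16],[20,0],[39,15],[42,0]]
[[4,19],[9,16],[20,0],[39,15],[42,8],[50,0]]
[[4,19],[9,16],[20,0],[39,15],[42,8],[50,0]]
[[4,19],[9,16],[20,0],[39,15],[42,8],[50,0]]
[[4,19],[9,16],[20,0],[38,6],[39,15],[42,8],[50,0]]
[[4,19],[9,18],[10,16],[20,0],[38,6],[39,15],[42,8],[50,0]]
[[4,19],[9,18],[10,16],[35,0],[38,6],[39,15],[42,8],[50,0]]
[[4,19],[9,18],[10,16],[35,0],[38,6],[39,15],[42,8],[50,0]]
[[4,19],[9,18],[10,16],[35,0],[38,6],[39,15],[42,8],[50,0]]
[[4,19],[9,18],[10,16],[35,0],[38,6],[39,15],[42,8],[50,0]]
[[4,19],[9,18],[10,16],[35,0],[38,6],[39,15],[42,8],[50,0]]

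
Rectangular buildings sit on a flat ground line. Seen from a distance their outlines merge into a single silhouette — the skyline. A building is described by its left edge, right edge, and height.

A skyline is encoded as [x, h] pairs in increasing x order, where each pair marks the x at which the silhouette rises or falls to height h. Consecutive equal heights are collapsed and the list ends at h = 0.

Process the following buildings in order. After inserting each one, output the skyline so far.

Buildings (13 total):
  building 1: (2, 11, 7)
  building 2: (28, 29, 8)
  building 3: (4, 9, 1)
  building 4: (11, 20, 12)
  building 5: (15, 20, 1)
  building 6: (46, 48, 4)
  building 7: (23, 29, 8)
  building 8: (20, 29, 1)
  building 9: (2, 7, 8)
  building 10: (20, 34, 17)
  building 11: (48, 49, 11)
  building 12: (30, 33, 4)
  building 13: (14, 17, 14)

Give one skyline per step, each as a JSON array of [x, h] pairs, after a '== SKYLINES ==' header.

== SKYLINES ==
[[2,7],[11,0]]
[[2,7],[11,0],[28,8],[29,0]]
[[2,7],[11,0],[28,8],[29,0]]
[[2,7],[11,12],[20,0],[28,8],[29,0]]
[[2,7],[11,12],[20,0],[28,8],[29,0]]
[[2,7],[11,12],[20,0],[28,8],[29,0],[46,4],[48,0]]
[[2,7],[11,12],[20,0],[23,8],[29,0],[46,4],[48,0]]
[[2,7],[11,12],[20,1],[23,8],[29,0],[46,4],[48,0]]
[[2,8],[7,7],[11,12],[20,1],[23,8],[29,0],[46,4],[48,0]]
[[2,8],[7,7],[11,12],[20,17],[34,0],[46,4],[48,0]]
[[2,8],[7,7],[11,12],[20,17],[34,0],[46,4],[48,11],[49,0]]
[[2,8],[7,7],[11,12],[20,17],[34,0],[46,4],[48,11],[49,0]]
[[2,8],[7,7],[11,12],[14,14],[17,12],[20,17],[34,0],[46,4],[48,11],[49,0]]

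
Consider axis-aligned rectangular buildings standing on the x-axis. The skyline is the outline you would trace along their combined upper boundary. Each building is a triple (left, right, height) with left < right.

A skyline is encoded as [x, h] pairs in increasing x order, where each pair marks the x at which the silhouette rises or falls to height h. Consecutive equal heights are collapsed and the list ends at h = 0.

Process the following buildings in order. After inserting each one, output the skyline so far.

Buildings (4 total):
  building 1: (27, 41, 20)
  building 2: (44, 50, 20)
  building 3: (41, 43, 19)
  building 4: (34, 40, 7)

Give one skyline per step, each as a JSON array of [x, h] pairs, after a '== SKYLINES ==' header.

== SKYLINES ==
[[27,20],[41,0]]
[[27,20],[41,0],[44,20],[50,0]]
[[27,20],[41,19],[43,0],[44,20],[50,0]]
[[27,20],[41,19],[43,0],[44,20],[50,0]]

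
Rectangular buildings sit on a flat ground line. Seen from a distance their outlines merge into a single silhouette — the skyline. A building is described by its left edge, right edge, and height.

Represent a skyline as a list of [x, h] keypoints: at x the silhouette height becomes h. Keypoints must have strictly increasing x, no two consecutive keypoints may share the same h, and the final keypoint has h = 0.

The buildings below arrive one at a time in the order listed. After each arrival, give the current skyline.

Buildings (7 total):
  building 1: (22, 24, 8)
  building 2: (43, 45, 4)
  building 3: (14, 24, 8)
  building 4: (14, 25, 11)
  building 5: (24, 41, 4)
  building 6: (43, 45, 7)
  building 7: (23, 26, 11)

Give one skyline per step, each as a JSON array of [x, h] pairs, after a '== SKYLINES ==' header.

== SKYLINES ==
[[22,8],[24,0]]
[[22,8],[24,0],[43,4],[45,0]]
[[14,8],[24,0],[43,4],[45,0]]
[[14,11],[25,0],[43,4],[45,0]]
[[14,11],[25,4],[41,0],[43,4],[45,0]]
[[14,11],[25,4],[41,0],[43,7],[45,0]]
[[14,11],[26,4],[41,0],[43,7],[45,0]]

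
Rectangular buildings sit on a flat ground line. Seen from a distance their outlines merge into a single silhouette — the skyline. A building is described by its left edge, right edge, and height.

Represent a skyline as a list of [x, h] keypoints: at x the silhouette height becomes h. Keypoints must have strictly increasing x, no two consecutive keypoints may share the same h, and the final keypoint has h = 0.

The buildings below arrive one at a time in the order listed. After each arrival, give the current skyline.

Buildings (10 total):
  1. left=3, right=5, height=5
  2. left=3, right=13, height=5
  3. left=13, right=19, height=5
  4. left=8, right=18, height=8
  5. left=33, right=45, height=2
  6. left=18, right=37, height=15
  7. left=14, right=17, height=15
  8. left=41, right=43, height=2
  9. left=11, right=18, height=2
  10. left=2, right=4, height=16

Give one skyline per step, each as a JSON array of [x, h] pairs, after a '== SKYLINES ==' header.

== SKYLINES ==
[[3,5],[5,0]]
[[3,5],[13,0]]
[[3,5],[19,0]]
[[3,5],[8,8],[18,5],[19,0]]
[[3,5],[8,8],[18,5],[19,0],[33,2],[45,0]]
[[3,5],[8,8],[18,15],[37,2],[45,0]]
[[3,5],[8,8],[14,15],[17,8],[18,15],[37,2],[45,0]]
[[3,5],[8,8],[14,15],[17,8],[18,15],[37,2],[45,0]]
[[3,5],[8,8],[14,15],[17,8],[18,15],[37,2],[45,0]]
[[2,16],[4,5],[8,8],[14,15],[17,8],[18,15],[37,2],[45,0]]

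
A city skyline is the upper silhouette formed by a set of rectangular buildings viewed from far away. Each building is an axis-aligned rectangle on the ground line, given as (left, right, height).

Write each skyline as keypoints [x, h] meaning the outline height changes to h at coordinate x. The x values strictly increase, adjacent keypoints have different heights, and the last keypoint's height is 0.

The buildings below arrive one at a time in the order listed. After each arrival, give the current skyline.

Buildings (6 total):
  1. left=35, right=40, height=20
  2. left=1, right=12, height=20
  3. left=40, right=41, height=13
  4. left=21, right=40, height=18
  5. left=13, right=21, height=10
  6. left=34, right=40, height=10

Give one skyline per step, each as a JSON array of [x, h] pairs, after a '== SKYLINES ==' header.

== SKYLINES ==
[[35,20],[40,0]]
[[1,20],[12,0],[35,20],[40,0]]
[[1,20],[12,0],[35,20],[40,13],[41,0]]
[[1,20],[12,0],[21,18],[35,20],[40,13],[41,0]]
[[1,20],[12,0],[13,10],[21,18],[35,20],[40,13],[41,0]]
[[1,20],[12,0],[13,10],[21,18],[35,20],[40,13],[41,0]]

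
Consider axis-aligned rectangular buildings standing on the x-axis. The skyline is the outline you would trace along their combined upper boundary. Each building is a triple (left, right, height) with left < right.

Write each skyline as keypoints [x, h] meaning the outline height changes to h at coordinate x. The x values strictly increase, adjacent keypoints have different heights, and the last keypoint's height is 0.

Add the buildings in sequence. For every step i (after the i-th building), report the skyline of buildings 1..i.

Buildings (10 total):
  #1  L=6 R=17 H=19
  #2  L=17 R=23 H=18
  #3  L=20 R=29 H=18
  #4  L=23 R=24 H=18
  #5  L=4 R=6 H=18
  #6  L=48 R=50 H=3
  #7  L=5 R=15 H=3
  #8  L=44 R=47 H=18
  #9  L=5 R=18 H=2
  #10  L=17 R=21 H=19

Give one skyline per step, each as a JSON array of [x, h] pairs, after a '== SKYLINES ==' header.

== SKYLINES ==
[[6,19],[17,0]]
[[6,19],[17,18],[23,0]]
[[6,19],[17,18],[29,0]]
[[6,19],[17,18],[29,0]]
[[4,18],[6,19],[17,18],[29,0]]
[[4,18],[6,19],[17,18],[29,0],[48,3],[50,0]]
[[4,18],[6,19],[17,18],[29,0],[48,3],[50,0]]
[[4,18],[6,19],[17,18],[29,0],[44,18],[47,0],[48,3],[50,0]]
[[4,18],[6,19],[17,18],[29,0],[44,18],[47,0],[48,3],[50,0]]
[[4,18],[6,19],[21,18],[29,0],[44,18],[47,0],[48,3],[50,0]]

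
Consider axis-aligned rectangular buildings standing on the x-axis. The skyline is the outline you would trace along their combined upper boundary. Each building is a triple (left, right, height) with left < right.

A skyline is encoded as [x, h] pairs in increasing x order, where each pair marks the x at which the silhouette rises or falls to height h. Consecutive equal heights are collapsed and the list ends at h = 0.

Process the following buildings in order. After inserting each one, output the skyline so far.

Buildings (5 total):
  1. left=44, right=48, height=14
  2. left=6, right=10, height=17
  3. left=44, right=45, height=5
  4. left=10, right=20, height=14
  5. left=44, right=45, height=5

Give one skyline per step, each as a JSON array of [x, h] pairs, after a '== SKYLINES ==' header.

== SKYLINES ==
[[44,14],[48,0]]
[[6,17],[10,0],[44,14],[48,0]]
[[6,17],[10,0],[44,14],[48,0]]
[[6,17],[10,14],[20,0],[44,14],[48,0]]
[[6,17],[10,14],[20,0],[44,14],[48,0]]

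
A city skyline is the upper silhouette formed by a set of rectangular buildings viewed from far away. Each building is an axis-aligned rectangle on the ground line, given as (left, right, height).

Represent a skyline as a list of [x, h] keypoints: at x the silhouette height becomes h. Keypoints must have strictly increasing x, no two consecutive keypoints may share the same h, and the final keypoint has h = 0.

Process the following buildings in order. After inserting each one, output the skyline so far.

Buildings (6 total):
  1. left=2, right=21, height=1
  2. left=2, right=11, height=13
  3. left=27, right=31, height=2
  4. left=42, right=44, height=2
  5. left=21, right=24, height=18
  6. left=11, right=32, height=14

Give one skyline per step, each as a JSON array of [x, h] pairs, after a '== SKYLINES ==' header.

== SKYLINES ==
[[2,1],[21,0]]
[[2,13],[11,1],[21,0]]
[[2,13],[11,1],[21,0],[27,2],[31,0]]
[[2,13],[11,1],[21,0],[27,2],[31,0],[42,2],[44,0]]
[[2,13],[11,1],[21,18],[24,0],[27,2],[31,0],[42,2],[44,0]]
[[2,13],[11,14],[21,18],[24,14],[32,0],[42,2],[44,0]]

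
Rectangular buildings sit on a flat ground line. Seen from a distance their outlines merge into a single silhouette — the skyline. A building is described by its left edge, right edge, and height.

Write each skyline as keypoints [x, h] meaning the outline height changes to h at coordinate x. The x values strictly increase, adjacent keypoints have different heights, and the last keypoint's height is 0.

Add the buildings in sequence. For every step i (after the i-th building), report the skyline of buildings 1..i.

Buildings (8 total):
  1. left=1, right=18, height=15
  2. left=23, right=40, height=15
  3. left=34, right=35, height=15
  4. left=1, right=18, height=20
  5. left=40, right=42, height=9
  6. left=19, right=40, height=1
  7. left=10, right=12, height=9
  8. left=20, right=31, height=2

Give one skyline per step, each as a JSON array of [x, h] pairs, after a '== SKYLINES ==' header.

== SKYLINES ==
[[1,15],[18,0]]
[[1,15],[18,0],[23,15],[40,0]]
[[1,15],[18,0],[23,15],[40,0]]
[[1,20],[18,0],[23,15],[40,0]]
[[1,20],[18,0],[23,15],[40,9],[42,0]]
[[1,20],[18,0],[19,1],[23,15],[40,9],[42,0]]
[[1,20],[18,0],[19,1],[23,15],[40,9],[42,0]]
[[1,20],[18,0],[19,1],[20,2],[23,15],[40,9],[42,0]]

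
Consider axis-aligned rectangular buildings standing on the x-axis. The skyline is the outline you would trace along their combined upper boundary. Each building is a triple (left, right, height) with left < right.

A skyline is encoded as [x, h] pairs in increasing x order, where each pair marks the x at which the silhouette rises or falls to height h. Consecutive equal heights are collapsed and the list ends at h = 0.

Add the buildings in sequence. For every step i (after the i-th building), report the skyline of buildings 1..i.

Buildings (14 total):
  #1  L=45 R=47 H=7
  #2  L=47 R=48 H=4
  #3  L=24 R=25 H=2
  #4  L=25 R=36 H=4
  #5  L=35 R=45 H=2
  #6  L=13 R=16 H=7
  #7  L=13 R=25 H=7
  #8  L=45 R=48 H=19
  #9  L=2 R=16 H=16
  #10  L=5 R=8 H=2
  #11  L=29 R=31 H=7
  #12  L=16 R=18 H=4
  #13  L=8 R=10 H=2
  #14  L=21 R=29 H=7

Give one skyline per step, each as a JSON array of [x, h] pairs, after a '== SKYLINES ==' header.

== SKYLINES ==
[[45,7],[47,0]]
[[45,7],[47,4],[48,0]]
[[24,2],[25,0],[45,7],[47,4],[48,0]]
[[24,2],[25,4],[36,0],[45,7],[47,4],[48,0]]
[[24,2],[25,4],[36,2],[45,7],[47,4],[48,0]]
[[13,7],[16,0],[24,2],[25,4],[36,2],[45,7],[47,4],[48,0]]
[[13,7],[25,4],[36,2],[45,7],[47,4],[48,0]]
[[13,7],[25,4],[36,2],[45,19],[48,0]]
[[2,16],[16,7],[25,4],[36,2],[45,19],[48,0]]
[[2,16],[16,7],[25,4],[36,2],[45,19],[48,0]]
[[2,16],[16,7],[25,4],[29,7],[31,4],[36,2],[45,19],[48,0]]
[[2,16],[16,7],[25,4],[29,7],[31,4],[36,2],[45,19],[48,0]]
[[2,16],[16,7],[25,4],[29,7],[31,4],[36,2],[45,19],[48,0]]
[[2,16],[16,7],[31,4],[36,2],[45,19],[48,0]]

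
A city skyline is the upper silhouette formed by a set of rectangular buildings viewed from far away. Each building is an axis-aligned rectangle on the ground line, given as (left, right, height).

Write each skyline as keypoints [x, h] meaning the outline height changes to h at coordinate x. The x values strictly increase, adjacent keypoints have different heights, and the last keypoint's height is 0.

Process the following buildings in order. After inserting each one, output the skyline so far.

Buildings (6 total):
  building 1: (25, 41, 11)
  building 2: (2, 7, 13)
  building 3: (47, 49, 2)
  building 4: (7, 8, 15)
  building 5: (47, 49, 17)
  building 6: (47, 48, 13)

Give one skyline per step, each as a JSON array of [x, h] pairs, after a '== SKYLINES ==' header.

== SKYLINES ==
[[25,11],[41,0]]
[[2,13],[7,0],[25,11],[41,0]]
[[2,13],[7,0],[25,11],[41,0],[47,2],[49,0]]
[[2,13],[7,15],[8,0],[25,11],[41,0],[47,2],[49,0]]
[[2,13],[7,15],[8,0],[25,11],[41,0],[47,17],[49,0]]
[[2,13],[7,15],[8,0],[25,11],[41,0],[47,17],[49,0]]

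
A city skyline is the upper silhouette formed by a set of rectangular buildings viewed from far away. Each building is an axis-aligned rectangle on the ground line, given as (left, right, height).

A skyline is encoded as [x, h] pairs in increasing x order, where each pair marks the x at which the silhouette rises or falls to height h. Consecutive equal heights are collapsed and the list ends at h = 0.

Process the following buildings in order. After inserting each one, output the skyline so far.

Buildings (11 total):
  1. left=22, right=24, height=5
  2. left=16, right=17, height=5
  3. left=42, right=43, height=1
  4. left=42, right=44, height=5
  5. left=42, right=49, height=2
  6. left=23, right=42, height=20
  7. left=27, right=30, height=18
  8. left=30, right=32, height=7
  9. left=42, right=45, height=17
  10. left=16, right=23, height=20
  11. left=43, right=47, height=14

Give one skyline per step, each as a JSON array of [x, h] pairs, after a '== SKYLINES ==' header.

== SKYLINES ==
[[22,5],[24,0]]
[[16,5],[17,0],[22,5],[24,0]]
[[16,5],[17,0],[22,5],[24,0],[42,1],[43,0]]
[[16,5],[17,0],[22,5],[24,0],[42,5],[44,0]]
[[16,5],[17,0],[22,5],[24,0],[42,5],[44,2],[49,0]]
[[16,5],[17,0],[22,5],[23,20],[42,5],[44,2],[49,0]]
[[16,5],[17,0],[22,5],[23,20],[42,5],[44,2],[49,0]]
[[16,5],[17,0],[22,5],[23,20],[42,5],[44,2],[49,0]]
[[16,5],[17,0],[22,5],[23,20],[42,17],[45,2],[49,0]]
[[16,20],[42,17],[45,2],[49,0]]
[[16,20],[42,17],[45,14],[47,2],[49,0]]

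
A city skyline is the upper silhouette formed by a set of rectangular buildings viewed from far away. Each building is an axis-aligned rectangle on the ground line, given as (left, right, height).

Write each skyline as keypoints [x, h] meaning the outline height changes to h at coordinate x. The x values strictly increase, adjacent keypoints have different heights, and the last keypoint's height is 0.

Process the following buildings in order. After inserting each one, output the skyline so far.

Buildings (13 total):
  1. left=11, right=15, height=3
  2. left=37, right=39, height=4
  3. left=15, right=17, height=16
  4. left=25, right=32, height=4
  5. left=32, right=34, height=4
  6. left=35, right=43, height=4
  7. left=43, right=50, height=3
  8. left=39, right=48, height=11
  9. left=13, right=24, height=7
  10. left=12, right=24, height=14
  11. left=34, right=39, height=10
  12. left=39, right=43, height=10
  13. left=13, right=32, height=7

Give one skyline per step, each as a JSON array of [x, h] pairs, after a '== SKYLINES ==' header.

== SKYLINES ==
[[11,3],[15,0]]
[[11,3],[15,0],[37,4],[39,0]]
[[11,3],[15,16],[17,0],[37,4],[39,0]]
[[11,3],[15,16],[17,0],[25,4],[32,0],[37,4],[39,0]]
[[11,3],[15,16],[17,0],[25,4],[34,0],[37,4],[39,0]]
[[11,3],[15,16],[17,0],[25,4],[34,0],[35,4],[43,0]]
[[11,3],[15,16],[17,0],[25,4],[34,0],[35,4],[43,3],[50,0]]
[[11,3],[15,16],[17,0],[25,4],[34,0],[35,4],[39,11],[48,3],[50,0]]
[[11,3],[13,7],[15,16],[17,7],[24,0],[25,4],[34,0],[35,4],[39,11],[48,3],[50,0]]
[[11,3],[12,14],[15,16],[17,14],[24,0],[25,4],[34,0],[35,4],[39,11],[48,3],[50,0]]
[[11,3],[12,14],[15,16],[17,14],[24,0],[25,4],[34,10],[39,11],[48,3],[50,0]]
[[11,3],[12,14],[15,16],[17,14],[24,0],[25,4],[34,10],[39,11],[48,3],[50,0]]
[[11,3],[12,14],[15,16],[17,14],[24,7],[32,4],[34,10],[39,11],[48,3],[50,0]]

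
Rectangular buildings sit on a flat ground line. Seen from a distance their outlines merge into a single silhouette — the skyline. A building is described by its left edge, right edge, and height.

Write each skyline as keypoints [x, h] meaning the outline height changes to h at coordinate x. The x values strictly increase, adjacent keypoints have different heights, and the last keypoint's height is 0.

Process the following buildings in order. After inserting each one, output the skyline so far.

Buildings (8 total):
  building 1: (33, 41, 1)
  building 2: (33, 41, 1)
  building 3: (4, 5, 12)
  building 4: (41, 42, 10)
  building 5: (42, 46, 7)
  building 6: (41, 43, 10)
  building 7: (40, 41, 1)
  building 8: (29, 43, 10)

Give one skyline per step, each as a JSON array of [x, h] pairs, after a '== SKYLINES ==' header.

== SKYLINES ==
[[33,1],[41,0]]
[[33,1],[41,0]]
[[4,12],[5,0],[33,1],[41,0]]
[[4,12],[5,0],[33,1],[41,10],[42,0]]
[[4,12],[5,0],[33,1],[41,10],[42,7],[46,0]]
[[4,12],[5,0],[33,1],[41,10],[43,7],[46,0]]
[[4,12],[5,0],[33,1],[41,10],[43,7],[46,0]]
[[4,12],[5,0],[29,10],[43,7],[46,0]]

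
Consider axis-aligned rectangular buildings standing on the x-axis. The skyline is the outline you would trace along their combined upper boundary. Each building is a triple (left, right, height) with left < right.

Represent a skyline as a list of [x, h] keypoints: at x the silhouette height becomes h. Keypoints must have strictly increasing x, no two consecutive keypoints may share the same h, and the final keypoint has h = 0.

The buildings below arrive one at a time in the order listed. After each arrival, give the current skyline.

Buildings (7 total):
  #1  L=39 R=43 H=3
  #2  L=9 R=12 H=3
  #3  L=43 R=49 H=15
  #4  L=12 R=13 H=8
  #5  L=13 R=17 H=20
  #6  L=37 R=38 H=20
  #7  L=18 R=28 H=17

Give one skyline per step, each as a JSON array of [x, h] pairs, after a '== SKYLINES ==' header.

== SKYLINES ==
[[39,3],[43,0]]
[[9,3],[12,0],[39,3],[43,0]]
[[9,3],[12,0],[39,3],[43,15],[49,0]]
[[9,3],[12,8],[13,0],[39,3],[43,15],[49,0]]
[[9,3],[12,8],[13,20],[17,0],[39,3],[43,15],[49,0]]
[[9,3],[12,8],[13,20],[17,0],[37,20],[38,0],[39,3],[43,15],[49,0]]
[[9,3],[12,8],[13,20],[17,0],[18,17],[28,0],[37,20],[38,0],[39,3],[43,15],[49,0]]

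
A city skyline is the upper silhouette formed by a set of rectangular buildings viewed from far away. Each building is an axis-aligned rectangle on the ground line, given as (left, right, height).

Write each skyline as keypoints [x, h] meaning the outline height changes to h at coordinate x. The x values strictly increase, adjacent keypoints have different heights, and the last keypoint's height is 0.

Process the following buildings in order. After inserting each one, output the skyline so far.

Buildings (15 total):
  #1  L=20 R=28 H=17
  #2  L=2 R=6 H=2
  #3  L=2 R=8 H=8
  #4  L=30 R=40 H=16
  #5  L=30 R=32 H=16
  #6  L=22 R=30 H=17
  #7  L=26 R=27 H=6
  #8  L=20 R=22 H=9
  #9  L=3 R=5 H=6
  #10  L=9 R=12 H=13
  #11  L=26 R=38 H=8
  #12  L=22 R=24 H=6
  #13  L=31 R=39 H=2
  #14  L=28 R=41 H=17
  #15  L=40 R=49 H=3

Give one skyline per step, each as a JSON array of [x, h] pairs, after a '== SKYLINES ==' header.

== SKYLINES ==
[[20,17],[28,0]]
[[2,2],[6,0],[20,17],[28,0]]
[[2,8],[8,0],[20,17],[28,0]]
[[2,8],[8,0],[20,17],[28,0],[30,16],[40,0]]
[[2,8],[8,0],[20,17],[28,0],[30,16],[40,0]]
[[2,8],[8,0],[20,17],[30,16],[40,0]]
[[2,8],[8,0],[20,17],[30,16],[40,0]]
[[2,8],[8,0],[20,17],[30,16],[40,0]]
[[2,8],[8,0],[20,17],[30,16],[40,0]]
[[2,8],[8,0],[9,13],[12,0],[20,17],[30,16],[40,0]]
[[2,8],[8,0],[9,13],[12,0],[20,17],[30,16],[40,0]]
[[2,8],[8,0],[9,13],[12,0],[20,17],[30,16],[40,0]]
[[2,8],[8,0],[9,13],[12,0],[20,17],[30,16],[40,0]]
[[2,8],[8,0],[9,13],[12,0],[20,17],[41,0]]
[[2,8],[8,0],[9,13],[12,0],[20,17],[41,3],[49,0]]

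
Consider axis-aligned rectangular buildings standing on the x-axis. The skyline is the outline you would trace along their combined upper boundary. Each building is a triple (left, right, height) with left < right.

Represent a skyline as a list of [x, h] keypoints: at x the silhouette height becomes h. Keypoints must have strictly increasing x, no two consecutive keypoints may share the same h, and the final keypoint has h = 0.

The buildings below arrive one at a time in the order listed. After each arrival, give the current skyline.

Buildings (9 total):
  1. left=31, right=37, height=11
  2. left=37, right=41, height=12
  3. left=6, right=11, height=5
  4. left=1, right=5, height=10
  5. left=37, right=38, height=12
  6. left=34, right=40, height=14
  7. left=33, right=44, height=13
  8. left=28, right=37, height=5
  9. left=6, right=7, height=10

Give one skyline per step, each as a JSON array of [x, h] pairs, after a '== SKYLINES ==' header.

== SKYLINES ==
[[31,11],[37,0]]
[[31,11],[37,12],[41,0]]
[[6,5],[11,0],[31,11],[37,12],[41,0]]
[[1,10],[5,0],[6,5],[11,0],[31,11],[37,12],[41,0]]
[[1,10],[5,0],[6,5],[11,0],[31,11],[37,12],[41,0]]
[[1,10],[5,0],[6,5],[11,0],[31,11],[34,14],[40,12],[41,0]]
[[1,10],[5,0],[6,5],[11,0],[31,11],[33,13],[34,14],[40,13],[44,0]]
[[1,10],[5,0],[6,5],[11,0],[28,5],[31,11],[33,13],[34,14],[40,13],[44,0]]
[[1,10],[5,0],[6,10],[7,5],[11,0],[28,5],[31,11],[33,13],[34,14],[40,13],[44,0]]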